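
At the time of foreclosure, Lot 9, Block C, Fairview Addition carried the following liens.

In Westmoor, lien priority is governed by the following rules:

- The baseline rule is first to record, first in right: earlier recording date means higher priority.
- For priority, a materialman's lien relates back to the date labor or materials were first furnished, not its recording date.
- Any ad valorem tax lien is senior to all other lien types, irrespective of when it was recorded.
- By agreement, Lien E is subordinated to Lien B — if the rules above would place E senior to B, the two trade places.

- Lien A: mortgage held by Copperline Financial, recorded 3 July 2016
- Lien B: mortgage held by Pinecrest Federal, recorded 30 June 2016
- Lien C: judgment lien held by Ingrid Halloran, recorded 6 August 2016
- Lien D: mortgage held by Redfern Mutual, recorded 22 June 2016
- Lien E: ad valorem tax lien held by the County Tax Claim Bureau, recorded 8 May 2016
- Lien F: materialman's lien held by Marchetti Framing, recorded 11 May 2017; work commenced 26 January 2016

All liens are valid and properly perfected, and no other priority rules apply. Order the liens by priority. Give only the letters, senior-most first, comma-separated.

B, F, D, E, A, C

Effective dates after the stated exceptions: F relates back to 26 January 2016 (work commenced).
E is an ad valorem tax lien, so it outranks all other liens regardless of date.
Among the remaining liens, by effective date: F (26 January 2016), D (22 June 2016), B (30 June 2016), A (3 July 2016), C (6 August 2016).
The subordination applies — E was senior to B — so E and B swap.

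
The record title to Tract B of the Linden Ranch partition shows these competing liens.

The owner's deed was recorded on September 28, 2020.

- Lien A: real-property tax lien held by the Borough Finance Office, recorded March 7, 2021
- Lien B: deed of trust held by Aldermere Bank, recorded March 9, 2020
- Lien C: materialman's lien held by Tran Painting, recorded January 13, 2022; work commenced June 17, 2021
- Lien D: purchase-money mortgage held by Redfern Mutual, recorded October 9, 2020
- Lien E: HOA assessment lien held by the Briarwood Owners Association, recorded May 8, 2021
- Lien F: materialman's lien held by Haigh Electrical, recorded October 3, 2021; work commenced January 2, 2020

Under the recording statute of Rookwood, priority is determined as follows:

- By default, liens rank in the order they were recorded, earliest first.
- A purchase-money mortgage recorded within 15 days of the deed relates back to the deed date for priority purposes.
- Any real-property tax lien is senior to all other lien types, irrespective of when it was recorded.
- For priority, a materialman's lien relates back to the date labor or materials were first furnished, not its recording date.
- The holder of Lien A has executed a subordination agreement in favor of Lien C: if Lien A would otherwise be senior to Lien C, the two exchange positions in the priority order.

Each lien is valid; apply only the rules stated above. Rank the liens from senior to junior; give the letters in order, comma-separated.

C, F, B, D, E, A

First, effective dates: C's effective date is June 17, 2021, when work began; D relates back to the deed date September 28, 2020; F's effective date is January 2, 2020, when work began.
As a real-property tax lien, A is senior to every other lien.
Ordering the rest by effective date: F (January 2, 2020), B (March 9, 2020), D (September 28, 2020), E (May 8, 2021), C (June 17, 2021).
Because A would otherwise rank above C, the subordination swaps them.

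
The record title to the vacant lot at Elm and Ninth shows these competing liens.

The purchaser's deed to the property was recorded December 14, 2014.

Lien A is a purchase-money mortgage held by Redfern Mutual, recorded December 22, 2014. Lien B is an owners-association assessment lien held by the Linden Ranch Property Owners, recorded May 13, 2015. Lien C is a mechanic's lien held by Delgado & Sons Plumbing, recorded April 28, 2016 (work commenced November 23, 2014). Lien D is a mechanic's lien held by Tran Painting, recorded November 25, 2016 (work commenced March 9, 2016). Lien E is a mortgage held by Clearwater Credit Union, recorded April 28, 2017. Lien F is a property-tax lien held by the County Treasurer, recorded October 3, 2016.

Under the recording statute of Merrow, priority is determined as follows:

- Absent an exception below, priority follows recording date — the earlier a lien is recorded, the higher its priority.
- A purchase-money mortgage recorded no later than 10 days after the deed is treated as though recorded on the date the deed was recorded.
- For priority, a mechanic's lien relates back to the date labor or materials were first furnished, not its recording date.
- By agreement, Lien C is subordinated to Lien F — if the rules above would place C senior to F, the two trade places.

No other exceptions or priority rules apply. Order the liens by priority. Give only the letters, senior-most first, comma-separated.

First, effective dates: A relates back to the deed date December 14, 2014; C's effective date is November 23, 2014, when work began; D relates back to March 9, 2016 (work commenced).
By effective date, earliest first: C (November 23, 2014), A (December 14, 2014), B (May 13, 2015), D (March 9, 2016), F (October 3, 2016), E (April 28, 2017).
C is senior to F before the subordination, so the two trade places.

F, A, B, D, C, E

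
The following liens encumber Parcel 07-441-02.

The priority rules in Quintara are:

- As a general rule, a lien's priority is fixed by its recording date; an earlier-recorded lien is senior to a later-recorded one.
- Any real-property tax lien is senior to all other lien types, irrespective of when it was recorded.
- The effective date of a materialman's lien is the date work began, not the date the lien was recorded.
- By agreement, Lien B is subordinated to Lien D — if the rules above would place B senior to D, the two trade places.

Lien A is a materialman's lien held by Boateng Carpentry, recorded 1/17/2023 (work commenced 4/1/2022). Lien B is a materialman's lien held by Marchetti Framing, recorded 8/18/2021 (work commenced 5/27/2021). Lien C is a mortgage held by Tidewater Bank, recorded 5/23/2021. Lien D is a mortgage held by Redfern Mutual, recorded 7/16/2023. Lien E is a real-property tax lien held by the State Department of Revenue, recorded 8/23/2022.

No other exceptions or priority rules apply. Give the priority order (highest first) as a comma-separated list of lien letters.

E, C, D, A, B

Adjusting effective dates: A is treated as recorded 4/1/2022, the work-commencement date; B relates back to 5/27/2021 (work commenced).
E is a real-property tax lien, so it outranks all other liens regardless of date.
The other liens, earliest effective date first: C (5/23/2021), B (5/27/2021), A (4/1/2022), D (7/16/2023).
The subordination applies — B was senior to D — so B and D swap.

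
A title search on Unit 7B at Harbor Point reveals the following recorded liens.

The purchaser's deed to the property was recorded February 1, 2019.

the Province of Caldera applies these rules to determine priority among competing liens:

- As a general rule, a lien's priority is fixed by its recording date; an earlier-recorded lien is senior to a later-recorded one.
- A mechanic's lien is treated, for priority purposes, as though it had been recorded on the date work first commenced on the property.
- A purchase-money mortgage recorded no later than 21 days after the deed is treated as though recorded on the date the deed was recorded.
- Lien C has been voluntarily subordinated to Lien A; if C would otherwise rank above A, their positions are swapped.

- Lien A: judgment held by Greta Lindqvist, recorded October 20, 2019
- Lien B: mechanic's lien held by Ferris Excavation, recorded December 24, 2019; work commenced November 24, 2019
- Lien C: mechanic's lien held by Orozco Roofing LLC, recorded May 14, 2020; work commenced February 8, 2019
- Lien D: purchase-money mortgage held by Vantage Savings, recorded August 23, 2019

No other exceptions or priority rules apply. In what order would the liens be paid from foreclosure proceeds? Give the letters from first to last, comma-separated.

A, D, C, B

First, effective dates: B is treated as recorded November 24, 2019, the work-commencement date; C is treated as recorded February 8, 2019, the work-commencement date; D was recorded 203 days after the deed, outside the 21-day window, so it keeps its recording date.
Ordering by effective date: C (February 8, 2019), D (August 23, 2019), A (October 20, 2019), B (November 24, 2019).
The subordination applies — C was senior to A — so C and A swap.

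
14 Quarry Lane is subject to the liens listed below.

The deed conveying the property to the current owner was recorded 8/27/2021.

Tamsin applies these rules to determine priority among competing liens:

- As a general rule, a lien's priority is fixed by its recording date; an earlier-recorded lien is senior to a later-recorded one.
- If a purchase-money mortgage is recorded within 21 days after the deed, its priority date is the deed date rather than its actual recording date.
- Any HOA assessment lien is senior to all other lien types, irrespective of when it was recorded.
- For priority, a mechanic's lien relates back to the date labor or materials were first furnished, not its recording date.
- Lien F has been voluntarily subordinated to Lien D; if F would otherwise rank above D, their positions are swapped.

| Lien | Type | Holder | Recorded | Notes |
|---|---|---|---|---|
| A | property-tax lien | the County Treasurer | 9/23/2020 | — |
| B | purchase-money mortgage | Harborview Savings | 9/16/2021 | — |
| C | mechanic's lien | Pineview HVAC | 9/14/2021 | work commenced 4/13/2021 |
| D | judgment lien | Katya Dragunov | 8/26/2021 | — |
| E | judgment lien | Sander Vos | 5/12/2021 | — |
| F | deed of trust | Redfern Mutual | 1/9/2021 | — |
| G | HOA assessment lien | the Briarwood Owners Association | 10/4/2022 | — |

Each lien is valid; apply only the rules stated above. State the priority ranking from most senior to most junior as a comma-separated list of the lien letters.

First, effective dates: B was recorded within the 21-day window, so its effective date is the deed date 8/27/2021; C relates back to 4/13/2021 (work commenced).
G is an HOA assessment lien, so it outranks all other liens regardless of date.
Ordering the rest by effective date: A (9/23/2020), F (1/9/2021), C (4/13/2021), E (5/12/2021), D (8/26/2021), B (8/27/2021).
The subordination applies — F was senior to D — so F and D swap.

G, A, D, C, E, F, B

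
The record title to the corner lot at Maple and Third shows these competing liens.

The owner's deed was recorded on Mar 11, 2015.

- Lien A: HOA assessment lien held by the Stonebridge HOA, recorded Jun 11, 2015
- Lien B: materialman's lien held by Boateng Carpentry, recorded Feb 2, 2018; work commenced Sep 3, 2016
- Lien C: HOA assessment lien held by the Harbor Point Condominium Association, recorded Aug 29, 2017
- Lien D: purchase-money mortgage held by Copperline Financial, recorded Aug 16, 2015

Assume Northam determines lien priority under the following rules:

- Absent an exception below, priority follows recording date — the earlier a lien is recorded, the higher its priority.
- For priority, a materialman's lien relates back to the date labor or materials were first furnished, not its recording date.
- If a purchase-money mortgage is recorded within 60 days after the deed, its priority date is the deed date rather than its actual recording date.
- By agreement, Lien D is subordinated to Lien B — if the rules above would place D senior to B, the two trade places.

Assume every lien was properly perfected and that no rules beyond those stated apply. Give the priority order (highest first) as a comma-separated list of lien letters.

A, B, D, C

Adjusting effective dates: B relates back to Sep 3, 2016 (work commenced); D missed the 60-day window (158 days after the deed), so its recording date stands.
By effective date: A (Jun 11, 2015), D (Aug 16, 2015), B (Sep 3, 2016), C (Aug 29, 2017).
Because D would otherwise rank above B, the subordination swaps them.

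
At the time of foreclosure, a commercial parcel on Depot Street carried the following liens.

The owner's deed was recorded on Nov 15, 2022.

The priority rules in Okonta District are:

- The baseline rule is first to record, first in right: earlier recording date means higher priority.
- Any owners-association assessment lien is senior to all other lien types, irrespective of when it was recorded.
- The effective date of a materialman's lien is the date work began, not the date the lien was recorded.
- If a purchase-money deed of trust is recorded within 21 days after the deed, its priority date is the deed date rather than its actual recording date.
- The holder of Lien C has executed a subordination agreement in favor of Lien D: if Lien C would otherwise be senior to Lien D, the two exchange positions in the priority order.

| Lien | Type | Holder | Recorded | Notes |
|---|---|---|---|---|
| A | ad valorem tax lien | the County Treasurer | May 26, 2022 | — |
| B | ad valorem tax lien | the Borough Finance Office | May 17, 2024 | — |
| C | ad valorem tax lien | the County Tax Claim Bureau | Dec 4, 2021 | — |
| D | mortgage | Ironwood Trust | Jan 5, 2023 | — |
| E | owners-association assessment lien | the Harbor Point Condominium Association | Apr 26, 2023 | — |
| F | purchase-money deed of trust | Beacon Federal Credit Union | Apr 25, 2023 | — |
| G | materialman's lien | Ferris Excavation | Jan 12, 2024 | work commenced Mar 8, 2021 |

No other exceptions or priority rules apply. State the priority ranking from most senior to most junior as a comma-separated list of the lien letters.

E, G, D, A, C, F, B

First, effective dates: F was recorded 161 days after the deed, outside the 21-day window, so it keeps its recording date; G is treated as recorded Mar 8, 2021, the work-commencement date.
E, as an owners-association assessment lien, has superpriority and ranks first.
Ordering the rest by effective date: G (Mar 8, 2021), C (Dec 4, 2021), A (May 26, 2022), D (Jan 5, 2023), F (Apr 25, 2023), B (May 17, 2024).
The subordination applies — C was senior to D — so C and D swap.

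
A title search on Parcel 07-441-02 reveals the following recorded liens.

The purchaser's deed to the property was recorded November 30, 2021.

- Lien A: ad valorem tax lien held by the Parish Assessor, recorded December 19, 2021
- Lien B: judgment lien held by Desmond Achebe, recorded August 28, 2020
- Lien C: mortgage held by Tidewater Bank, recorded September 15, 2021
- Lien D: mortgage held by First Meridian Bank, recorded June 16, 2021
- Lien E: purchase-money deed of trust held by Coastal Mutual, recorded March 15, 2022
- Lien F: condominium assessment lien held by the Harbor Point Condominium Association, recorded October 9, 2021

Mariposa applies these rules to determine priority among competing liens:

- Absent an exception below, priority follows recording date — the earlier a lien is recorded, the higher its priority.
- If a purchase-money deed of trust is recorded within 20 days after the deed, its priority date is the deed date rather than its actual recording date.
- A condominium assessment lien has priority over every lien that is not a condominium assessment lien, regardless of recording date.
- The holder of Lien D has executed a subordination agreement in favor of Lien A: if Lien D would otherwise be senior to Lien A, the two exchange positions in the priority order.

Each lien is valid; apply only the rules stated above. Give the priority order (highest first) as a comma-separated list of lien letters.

F, B, A, C, D, E

Effective dates after the stated exceptions: E was recorded 105 days after the deed, outside the 20-day window, so it keeps its recording date.
F, as a condominium assessment lien, has superpriority and ranks first.
Remaining liens by effective date: B (August 28, 2020), D (June 16, 2021), C (September 15, 2021), A (December 19, 2021), E (March 15, 2022).
D is senior to A before the subordination, so the two trade places.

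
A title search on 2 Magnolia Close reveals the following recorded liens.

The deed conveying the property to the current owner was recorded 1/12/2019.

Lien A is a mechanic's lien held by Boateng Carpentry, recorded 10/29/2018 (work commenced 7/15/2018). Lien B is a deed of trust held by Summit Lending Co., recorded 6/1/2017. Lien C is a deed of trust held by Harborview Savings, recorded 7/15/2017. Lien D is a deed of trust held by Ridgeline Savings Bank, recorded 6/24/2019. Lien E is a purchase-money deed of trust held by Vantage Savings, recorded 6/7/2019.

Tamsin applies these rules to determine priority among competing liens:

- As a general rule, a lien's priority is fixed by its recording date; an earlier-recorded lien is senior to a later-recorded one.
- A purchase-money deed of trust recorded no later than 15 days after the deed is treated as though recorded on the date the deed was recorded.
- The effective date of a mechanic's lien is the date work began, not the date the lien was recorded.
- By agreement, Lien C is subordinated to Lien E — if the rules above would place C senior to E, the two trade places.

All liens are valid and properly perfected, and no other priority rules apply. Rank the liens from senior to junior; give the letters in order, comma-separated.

Effective dates: A is treated as recorded 7/15/2018, the work-commencement date; E was recorded 146 days after the deed — beyond 15 days — so no relation-back applies.
Ordering by effective date: B (6/1/2017), C (7/15/2017), A (7/15/2018), E (6/7/2019), D (6/24/2019).
Because C would otherwise rank above E, the subordination swaps them.

B, E, A, C, D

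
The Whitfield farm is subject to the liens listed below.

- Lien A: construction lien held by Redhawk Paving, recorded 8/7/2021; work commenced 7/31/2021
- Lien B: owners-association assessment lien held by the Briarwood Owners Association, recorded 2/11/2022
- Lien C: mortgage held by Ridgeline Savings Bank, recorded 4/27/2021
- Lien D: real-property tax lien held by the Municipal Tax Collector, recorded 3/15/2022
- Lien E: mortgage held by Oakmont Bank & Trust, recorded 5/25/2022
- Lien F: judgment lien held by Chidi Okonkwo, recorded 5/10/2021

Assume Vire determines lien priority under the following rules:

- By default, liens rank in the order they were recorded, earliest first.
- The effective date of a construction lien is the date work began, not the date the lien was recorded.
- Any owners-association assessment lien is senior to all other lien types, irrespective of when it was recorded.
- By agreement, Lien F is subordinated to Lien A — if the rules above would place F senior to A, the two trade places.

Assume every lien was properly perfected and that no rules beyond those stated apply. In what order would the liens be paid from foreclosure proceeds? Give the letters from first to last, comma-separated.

B, C, A, F, D, E

Adjusting effective dates: A's effective date is 7/31/2021, when work began.
B is an owners-association assessment lien, so it outranks all other liens regardless of date.
Ordering the rest by effective date: C (4/27/2021), F (5/10/2021), A (7/31/2021), D (3/15/2022), E (5/25/2022).
The subordination applies — F was senior to A — so F and A swap.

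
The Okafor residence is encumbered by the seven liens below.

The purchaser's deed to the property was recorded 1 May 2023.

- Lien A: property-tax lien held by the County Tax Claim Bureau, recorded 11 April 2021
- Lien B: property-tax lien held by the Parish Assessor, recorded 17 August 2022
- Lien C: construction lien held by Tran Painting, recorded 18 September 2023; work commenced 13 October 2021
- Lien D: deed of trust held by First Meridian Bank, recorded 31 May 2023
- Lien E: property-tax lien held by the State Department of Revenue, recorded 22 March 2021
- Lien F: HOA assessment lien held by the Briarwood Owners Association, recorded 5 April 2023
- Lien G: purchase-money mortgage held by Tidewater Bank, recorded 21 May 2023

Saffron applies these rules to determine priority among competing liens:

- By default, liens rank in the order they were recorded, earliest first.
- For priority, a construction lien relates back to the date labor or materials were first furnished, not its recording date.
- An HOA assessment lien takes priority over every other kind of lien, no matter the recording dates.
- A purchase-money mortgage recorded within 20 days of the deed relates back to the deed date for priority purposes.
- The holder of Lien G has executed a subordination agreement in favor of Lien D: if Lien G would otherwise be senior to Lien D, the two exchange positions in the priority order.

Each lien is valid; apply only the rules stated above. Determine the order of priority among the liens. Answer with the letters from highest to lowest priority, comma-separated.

F, E, A, C, B, D, G

Effective dates after the stated exceptions: C relates back to 13 October 2021 (work commenced); G's effective date is the deed date, 1 May 2023.
F is an HOA assessment lien, so it outranks all other liens regardless of date.
The other liens, earliest effective date first: E (22 March 2021), A (11 April 2021), C (13 October 2021), B (17 August 2022), G (1 May 2023), D (31 May 2023).
Because G would otherwise rank above D, the subordination swaps them.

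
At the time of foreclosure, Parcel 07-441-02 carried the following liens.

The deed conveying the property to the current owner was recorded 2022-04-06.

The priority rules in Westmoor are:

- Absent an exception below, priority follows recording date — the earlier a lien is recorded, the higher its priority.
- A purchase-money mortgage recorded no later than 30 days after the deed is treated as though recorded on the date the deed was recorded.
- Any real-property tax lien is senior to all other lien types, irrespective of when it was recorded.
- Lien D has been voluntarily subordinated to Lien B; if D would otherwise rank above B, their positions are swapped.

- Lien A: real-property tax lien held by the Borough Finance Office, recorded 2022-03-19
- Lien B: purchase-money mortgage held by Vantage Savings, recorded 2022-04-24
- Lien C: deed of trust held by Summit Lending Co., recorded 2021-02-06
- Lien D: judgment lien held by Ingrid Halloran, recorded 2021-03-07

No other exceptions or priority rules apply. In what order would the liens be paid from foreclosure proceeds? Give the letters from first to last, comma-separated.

Adjusting effective dates: B was recorded within the 30-day window, so its effective date is the deed date 2022-04-06.
A, as a real-property tax lien, has superpriority and ranks first.
Remaining liens by effective date: C (2021-02-06), D (2021-03-07), B (2022-04-06).
Because D would otherwise rank above B, the subordination swaps them.

A, C, B, D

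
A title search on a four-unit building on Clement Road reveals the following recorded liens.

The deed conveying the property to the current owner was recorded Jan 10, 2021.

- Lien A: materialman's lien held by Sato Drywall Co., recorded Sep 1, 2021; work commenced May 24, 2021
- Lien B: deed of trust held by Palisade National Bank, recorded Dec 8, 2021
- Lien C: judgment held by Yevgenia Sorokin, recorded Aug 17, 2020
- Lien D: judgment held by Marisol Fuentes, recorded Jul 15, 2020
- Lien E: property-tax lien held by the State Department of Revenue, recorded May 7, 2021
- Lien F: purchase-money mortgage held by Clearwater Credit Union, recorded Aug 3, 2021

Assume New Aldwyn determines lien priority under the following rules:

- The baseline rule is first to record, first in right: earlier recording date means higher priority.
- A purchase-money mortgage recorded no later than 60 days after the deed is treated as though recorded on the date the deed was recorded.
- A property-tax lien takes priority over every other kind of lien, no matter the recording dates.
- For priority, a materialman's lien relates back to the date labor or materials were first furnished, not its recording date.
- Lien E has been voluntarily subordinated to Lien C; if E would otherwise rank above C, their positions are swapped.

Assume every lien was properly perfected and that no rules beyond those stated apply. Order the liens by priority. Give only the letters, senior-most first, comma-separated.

Adjusting effective dates: A is treated as recorded May 24, 2021, the work-commencement date; F was recorded 205 days after the deed, outside the 60-day window, so it keeps its recording date.
E is a property-tax lien and takes priority over every other lien.
Ordering the rest by effective date: D (Jul 15, 2020), C (Aug 17, 2020), A (May 24, 2021), F (Aug 3, 2021), B (Dec 8, 2021).
E would otherwise be senior to C, so under the subordination agreement E and C exchange positions.

C, D, E, A, F, B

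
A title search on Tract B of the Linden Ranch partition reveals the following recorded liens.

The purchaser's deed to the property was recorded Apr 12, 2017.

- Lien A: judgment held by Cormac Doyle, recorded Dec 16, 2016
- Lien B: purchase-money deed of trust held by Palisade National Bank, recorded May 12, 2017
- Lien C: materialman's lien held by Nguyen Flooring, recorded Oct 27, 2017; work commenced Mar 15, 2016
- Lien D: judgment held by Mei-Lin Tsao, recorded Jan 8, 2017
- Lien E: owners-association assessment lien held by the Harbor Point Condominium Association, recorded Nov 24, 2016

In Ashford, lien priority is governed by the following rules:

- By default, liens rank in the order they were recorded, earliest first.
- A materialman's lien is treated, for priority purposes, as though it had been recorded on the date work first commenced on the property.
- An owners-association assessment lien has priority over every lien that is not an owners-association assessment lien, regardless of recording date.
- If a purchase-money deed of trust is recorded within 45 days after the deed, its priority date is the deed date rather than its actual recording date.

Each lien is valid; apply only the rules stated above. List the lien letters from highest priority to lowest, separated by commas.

Adjusting effective dates: B's effective date is the deed date, Apr 12, 2017; C's effective date is Mar 15, 2016, when work began.
E is an owners-association assessment lien and takes priority over every other lien.
The other liens, earliest effective date first: C (Mar 15, 2016), A (Dec 16, 2016), D (Jan 8, 2017), B (Apr 12, 2017).

E, C, A, D, B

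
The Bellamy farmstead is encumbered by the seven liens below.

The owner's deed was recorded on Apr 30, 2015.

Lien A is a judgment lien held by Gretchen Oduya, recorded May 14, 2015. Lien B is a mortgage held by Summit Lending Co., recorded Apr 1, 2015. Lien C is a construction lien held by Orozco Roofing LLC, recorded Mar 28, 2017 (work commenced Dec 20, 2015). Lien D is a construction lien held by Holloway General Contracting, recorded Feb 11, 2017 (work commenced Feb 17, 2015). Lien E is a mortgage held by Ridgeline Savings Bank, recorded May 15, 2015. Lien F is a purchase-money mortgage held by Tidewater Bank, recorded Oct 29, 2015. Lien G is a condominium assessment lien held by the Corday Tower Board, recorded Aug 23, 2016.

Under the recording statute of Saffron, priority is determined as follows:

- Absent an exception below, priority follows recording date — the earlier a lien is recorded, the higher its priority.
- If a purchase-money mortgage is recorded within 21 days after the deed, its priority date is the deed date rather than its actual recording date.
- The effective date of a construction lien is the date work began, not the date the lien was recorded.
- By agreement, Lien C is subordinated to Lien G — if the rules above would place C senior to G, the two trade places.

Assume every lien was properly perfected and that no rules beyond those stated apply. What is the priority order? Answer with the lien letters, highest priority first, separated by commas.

D, B, A, E, F, G, C

Adjusting effective dates: C relates back to Dec 20, 2015 (work commenced); D's effective date is Feb 17, 2015, when work began; F was recorded 182 days after the deed, outside the 21-day window, so it keeps its recording date.
By effective date: D (Feb 17, 2015), B (Apr 1, 2015), A (May 14, 2015), E (May 15, 2015), F (Oct 29, 2015), C (Dec 20, 2015), G (Aug 23, 2016).
Because C would otherwise rank above G, the subordination swaps them.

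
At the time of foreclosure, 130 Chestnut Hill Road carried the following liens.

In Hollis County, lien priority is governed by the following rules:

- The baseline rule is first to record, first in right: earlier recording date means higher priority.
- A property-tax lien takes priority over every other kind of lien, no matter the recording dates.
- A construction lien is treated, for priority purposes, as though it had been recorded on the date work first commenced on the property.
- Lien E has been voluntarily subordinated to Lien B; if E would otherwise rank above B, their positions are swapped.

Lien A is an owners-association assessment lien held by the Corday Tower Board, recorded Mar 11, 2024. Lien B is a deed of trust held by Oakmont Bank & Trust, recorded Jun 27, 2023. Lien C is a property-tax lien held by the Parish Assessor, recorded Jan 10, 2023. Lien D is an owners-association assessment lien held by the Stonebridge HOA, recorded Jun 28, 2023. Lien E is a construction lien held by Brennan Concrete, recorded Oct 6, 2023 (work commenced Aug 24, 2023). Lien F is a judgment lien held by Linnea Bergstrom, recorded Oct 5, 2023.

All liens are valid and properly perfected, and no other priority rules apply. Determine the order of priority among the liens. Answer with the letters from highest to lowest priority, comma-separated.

Effective dates after the stated exceptions: E relates back to Aug 24, 2023 (work commenced).
C is a property-tax lien and takes priority over every other lien.
The other liens, earliest effective date first: B (Jun 27, 2023), D (Jun 28, 2023), E (Aug 24, 2023), F (Oct 5, 2023), A (Mar 11, 2024).
E is already junior to B, so the subordination agreement changes nothing.

C, B, D, E, F, A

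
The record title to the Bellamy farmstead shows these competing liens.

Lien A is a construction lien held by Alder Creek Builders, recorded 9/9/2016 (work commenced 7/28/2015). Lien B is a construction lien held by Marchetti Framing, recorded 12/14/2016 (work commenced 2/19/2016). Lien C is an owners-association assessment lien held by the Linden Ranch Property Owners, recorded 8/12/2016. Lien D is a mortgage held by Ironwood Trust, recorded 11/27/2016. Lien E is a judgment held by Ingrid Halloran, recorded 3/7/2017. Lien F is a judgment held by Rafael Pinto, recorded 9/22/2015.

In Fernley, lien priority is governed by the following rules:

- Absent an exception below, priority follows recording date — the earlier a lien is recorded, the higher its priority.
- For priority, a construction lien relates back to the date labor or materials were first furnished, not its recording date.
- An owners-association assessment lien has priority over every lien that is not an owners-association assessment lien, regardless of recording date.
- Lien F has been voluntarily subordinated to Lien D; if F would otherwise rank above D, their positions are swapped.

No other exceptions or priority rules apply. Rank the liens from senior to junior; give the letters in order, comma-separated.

Effective dates: A relates back to 7/28/2015 (work commenced); B relates back to 2/19/2016 (work commenced).
C is an owners-association assessment lien and takes priority over every other lien.
Remaining liens by effective date: A (7/28/2015), F (9/22/2015), B (2/19/2016), D (11/27/2016), E (3/7/2017).
The subordination applies — F was senior to D — so F and D swap.

C, A, D, B, F, E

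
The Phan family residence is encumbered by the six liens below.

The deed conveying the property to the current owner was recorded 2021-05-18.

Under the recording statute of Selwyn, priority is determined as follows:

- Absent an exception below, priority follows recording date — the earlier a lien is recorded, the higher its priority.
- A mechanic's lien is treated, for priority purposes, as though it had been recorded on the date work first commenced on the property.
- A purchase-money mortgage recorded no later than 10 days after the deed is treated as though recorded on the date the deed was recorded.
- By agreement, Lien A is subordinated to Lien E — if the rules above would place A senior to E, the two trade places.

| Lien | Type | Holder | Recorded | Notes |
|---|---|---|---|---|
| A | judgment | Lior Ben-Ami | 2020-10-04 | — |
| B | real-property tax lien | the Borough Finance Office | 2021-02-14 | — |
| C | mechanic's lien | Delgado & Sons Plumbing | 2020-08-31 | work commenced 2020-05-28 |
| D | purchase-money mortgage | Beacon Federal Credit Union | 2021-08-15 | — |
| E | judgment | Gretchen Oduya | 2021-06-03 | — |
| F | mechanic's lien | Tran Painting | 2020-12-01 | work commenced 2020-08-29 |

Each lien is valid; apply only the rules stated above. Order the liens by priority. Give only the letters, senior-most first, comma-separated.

C, F, E, B, A, D

First, effective dates: C is treated as recorded 2020-05-28, the work-commencement date; D was recorded 89 days after the deed — beyond 10 days — so no relation-back applies; F's effective date is 2020-08-29, when work began.
By effective date: C (2020-05-28), F (2020-08-29), A (2020-10-04), B (2021-02-14), E (2021-06-03), D (2021-08-15).
Because A would otherwise rank above E, the subordination swaps them.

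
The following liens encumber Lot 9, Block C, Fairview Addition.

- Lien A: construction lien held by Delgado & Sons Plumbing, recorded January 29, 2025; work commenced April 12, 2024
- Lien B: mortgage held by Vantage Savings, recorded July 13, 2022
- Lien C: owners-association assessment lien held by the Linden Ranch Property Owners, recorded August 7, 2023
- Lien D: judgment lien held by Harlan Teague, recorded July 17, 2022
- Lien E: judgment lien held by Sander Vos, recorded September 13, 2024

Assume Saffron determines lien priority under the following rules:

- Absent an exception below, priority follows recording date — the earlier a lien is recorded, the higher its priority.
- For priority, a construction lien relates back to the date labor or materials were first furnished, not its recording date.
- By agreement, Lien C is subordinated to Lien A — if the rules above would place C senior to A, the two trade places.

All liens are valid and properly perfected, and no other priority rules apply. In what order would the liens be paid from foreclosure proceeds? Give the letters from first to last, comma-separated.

B, D, A, C, E

Effective dates after the stated exceptions: A's effective date is April 12, 2024, when work began.
Sorted by effective date: B (July 13, 2022), D (July 17, 2022), C (August 7, 2023), A (April 12, 2024), E (September 13, 2024).
Because C would otherwise rank above A, the subordination swaps them.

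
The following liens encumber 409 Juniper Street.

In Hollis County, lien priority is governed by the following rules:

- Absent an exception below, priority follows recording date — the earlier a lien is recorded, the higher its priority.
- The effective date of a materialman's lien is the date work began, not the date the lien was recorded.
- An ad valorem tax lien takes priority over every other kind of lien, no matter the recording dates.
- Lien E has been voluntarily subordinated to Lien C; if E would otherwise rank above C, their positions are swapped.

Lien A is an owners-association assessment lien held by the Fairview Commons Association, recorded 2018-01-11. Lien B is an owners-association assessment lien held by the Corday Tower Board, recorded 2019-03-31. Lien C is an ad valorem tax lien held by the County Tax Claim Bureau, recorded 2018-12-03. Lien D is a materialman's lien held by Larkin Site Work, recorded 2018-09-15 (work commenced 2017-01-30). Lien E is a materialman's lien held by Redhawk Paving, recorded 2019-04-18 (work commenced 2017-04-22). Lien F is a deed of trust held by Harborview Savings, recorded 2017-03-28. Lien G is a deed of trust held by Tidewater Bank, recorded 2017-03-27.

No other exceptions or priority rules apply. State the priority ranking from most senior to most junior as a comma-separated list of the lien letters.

First, effective dates: D is treated as recorded 2017-01-30, the work-commencement date; E relates back to 2017-04-22 (work commenced).
As an ad valorem tax lien, C is senior to every other lien.
Remaining liens by effective date: D (2017-01-30), G (2017-03-27), F (2017-03-28), E (2017-04-22), A (2018-01-11), B (2019-03-31).
E already ranks below C; the subordination has no effect.

C, D, G, F, E, A, B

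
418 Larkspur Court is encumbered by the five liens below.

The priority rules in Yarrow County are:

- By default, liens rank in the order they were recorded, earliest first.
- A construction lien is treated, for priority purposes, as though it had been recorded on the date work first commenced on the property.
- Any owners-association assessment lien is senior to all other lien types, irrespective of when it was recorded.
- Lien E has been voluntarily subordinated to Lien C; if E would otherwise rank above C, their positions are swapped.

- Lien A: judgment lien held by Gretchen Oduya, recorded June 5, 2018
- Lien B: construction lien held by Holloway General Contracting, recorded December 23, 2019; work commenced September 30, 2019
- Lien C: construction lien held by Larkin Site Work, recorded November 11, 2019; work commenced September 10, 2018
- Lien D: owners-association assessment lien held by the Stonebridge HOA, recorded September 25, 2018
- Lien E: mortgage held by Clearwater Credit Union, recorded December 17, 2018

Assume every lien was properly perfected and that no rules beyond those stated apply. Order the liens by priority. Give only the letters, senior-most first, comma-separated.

Adjusting effective dates: B is treated as recorded September 30, 2019, the work-commencement date; C relates back to September 10, 2018 (work commenced).
D is an owners-association assessment lien and takes priority over every other lien.
Ordering the rest by effective date: A (June 5, 2018), C (September 10, 2018), E (December 17, 2018), B (September 30, 2019).
E already ranks below C; the subordination has no effect.

D, A, C, E, B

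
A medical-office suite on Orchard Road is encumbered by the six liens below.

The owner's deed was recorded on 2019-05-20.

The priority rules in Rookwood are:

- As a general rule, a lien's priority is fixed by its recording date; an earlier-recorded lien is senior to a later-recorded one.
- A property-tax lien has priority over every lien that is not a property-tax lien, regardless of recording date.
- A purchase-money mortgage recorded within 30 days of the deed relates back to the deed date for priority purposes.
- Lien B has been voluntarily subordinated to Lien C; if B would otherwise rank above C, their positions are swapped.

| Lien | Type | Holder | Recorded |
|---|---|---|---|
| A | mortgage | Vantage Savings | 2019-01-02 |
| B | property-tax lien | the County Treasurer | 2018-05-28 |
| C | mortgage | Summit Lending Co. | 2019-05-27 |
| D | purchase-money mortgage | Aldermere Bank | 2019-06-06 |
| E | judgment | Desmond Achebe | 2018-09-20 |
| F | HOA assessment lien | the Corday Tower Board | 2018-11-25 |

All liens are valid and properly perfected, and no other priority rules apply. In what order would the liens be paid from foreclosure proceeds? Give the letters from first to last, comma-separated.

C, E, F, A, D, B

Effective dates: D relates back to the deed date 2019-05-20.
As a property-tax lien, B is senior to every other lien.
The other liens, earliest effective date first: E (2018-09-20), F (2018-11-25), A (2019-01-02), D (2019-05-20), C (2019-05-27).
B is senior to C before the subordination, so the two trade places.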